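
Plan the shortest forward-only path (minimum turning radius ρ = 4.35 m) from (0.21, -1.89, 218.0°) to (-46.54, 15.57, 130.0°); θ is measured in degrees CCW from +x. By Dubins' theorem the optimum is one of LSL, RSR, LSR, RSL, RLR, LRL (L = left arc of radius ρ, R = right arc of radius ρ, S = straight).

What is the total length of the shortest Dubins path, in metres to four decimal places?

Let ψ = atan2(Δy, Δx) = atan2(17.46, -46.75) = 159.5205° be the start→goal bearing.
Normalize: d = |goal − start| / ρ = 49.904049/4.35 = 11.472195, α = (θ_start − ψ) mod 360° = 58.4795° = 1.020659 rad, β = (θ_goal − ψ) mod 360° = 330.4795° = 5.767955 rad.
Common terms: sin α = 0.852453, cos α = 0.522804, sin β = -0.492736, cos β = 0.870179, cos(α−β) = 0.034899, d² = 131.611262. Work in radians in the unit-radius frame; every candidate has L = ρ·(t + p + q).
LSL: p² = 2 + d² − 2cos(α−β) + 2d(sin α − sin β) = 164.405990; p = √p² = 12.822090; φ = atan2(cos β − cos α, d + sin α − sin β) = 0.027095 rad; t = (φ − α) mod 2π = 5.289622 rad, q = (β − φ) mod 2π = 5.740859 rad → L = 4.35·(5.289622 + 12.822090 + 5.740859) = 4.35·23.852571 = 103.758683 m
RSR: p² = 2 + d² − 2cos(α−β) + 2d(sin β − sin α) = 102.676935; p = √p² = 10.132963; φ = atan2(cos α − cos β, d − sin α + sin β) = -0.034288 rad; t = (α − φ) mod 2π = 1.054947 rad, q = (φ − β) mod 2π = 0.480942 rad → L = 4.35·(1.054947 + 10.132963 + 0.480942) = 4.35·11.668853 = 50.759509 m
LSR: p² = d² − 2 + 2cos(α−β) + 2d(sin α + sin β) = 137.934548; p = √p² = 11.744554; φ = atan2(−cos α − cos β, d + sin α + sin β) − atan2(−2, p) = 0.051482 rad; t = (φ − α) mod 2π = 5.314008 rad, q = (φ − β) mod 2π = 0.566713 rad → L = 4.35·(5.314008 + 11.744554 + 0.566713) = 4.35·17.625275 = 76.669947 m
RSL: p² = d² − 2 + 2cos(α−β) − 2d(sin α + sin β) = 121.427573; p = √p² = 11.019418; φ = atan2(cos α + cos β, d − sin α − sin β) − atan2(2, p) = -0.054841 rad; t = (α − φ) mod 2π = 1.075500 rad, q = (β − φ) mod 2π = 5.822795 rad → L = 4.35·(1.075500 + 11.019418 + 5.822795) = 4.35·17.917713 = 77.942051 m
RLR: c = (6 − d² + 2cos(α−β) + 2d(sin α − sin β))/8 = -11.834617, |c| > 1 → infeasible
LRL: c = (6 − d² + 2cos(α−β) − 2d(sin α − sin β))/8 = -19.550749, |c| > 1 → infeasible
Shortest: RSR with L = 50.759509 m ≈ 50.7595 m

50.7595 m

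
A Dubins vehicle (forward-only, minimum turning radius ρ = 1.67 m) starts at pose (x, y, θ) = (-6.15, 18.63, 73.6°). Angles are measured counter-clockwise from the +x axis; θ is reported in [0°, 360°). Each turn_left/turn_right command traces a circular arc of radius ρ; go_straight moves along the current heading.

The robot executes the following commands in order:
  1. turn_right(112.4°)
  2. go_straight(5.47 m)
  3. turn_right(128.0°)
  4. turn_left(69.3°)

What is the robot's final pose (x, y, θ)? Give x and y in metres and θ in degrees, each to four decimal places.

set_pose: (x, y, θ) = (-6.1500, 18.6300, 73.6000°), ρ = 1.67
turn_right(112.4°): centre at ρ to the right, rotate −112.4° → (-3.5015, 19.4600, -38.8000° ≡ 321.2000°)
go_straight(5.47): x += 5.47·cos θ, y += 5.47·sin θ → (0.7615, 16.0325, 321.2000°)
turn_right(128.0°): centre at ρ to the right, rotate −128.0° → (0.0964, 13.1051, 193.2000°)
turn_left(69.3°): centre at ρ to the left, rotate +69.3° → (-1.1780, 11.6972, 262.5000°)

(-1.1780, 11.6972, 262.5000°)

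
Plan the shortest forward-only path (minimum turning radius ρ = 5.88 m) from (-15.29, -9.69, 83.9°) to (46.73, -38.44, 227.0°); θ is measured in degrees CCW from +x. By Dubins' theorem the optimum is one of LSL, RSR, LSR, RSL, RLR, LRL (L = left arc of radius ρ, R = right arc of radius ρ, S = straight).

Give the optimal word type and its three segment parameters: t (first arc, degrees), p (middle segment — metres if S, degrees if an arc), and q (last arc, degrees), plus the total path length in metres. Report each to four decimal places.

RSR: t = 108.8331°, p = 57.2043 m, q = 108.0669°, L = 79.4638 m

Let ψ = atan2(Δy, Δx) = atan2(-28.75, 62.02) = -24.8706° be the start→goal bearing.
Normalize: d = |goal − start| / ρ = 68.359658/5.88 = 11.625792, α = (θ_start − ψ) mod 360° = 108.7706° = 1.898404 rad, β = (θ_goal − ψ) mod 360° = 251.8706° = 4.395971 rad.
Common terms: sin α = 0.946815, cos α = -0.321779, sin β = -0.950356, cos β = -0.311165, cos(α−β) = -0.799685, d² = 135.159045. Work in radians in the unit-radius frame; every candidate has L = ρ·(t + p + q).
LSL: p² = 2 + d² − 2cos(α−β) + 2d(sin α − sin β) = 182.870639; p = √p² = 13.522967; φ = atan2(cos β − cos α, d + sin α − sin β) = 0.000785 rad; t = (φ − α) mod 2π = 4.385566 rad, q = (β − φ) mod 2π = 4.395186 rad → L = 5.88·(4.385566 + 13.522967 + 4.395186) = 5.88·22.303719 = 131.145865 m
RSR: p² = 2 + d² − 2cos(α−β) + 2d(sin β − sin α) = 94.646190; p = √p² = 9.728627; φ = atan2(cos α − cos β, d − sin α + sin β) = -0.001091 rad; t = (α − φ) mod 2π = 1.899495 rad, q = (φ − β) mod 2π = 1.886124 rad → L = 5.88·(1.899495 + 9.728627 + 1.886124) = 5.88·13.514246 = 79.463769 m
LSR: p² = d² − 2 + 2cos(α−β) + 2d(sin α + sin β) = 131.477337; p = √p² = 11.466357; φ = atan2(−cos α − cos β, d + sin α + sin β) − atan2(−2, p) = 0.227092 rad; t = (φ − α) mod 2π = 4.611873 rad, q = (φ − β) mod 2π = 2.114307 rad → L = 5.88·(4.611873 + 11.466357 + 2.114307) = 5.88·18.192536 = 106.972114 m
RSL: p² = d² − 2 + 2cos(α−β) − 2d(sin α + sin β) = 131.642016; p = √p² = 11.473535; φ = atan2(cos α + cos β, d − sin α − sin β) − atan2(2, p) = -0.226953 rad; t = (α − φ) mod 2π = 2.125357 rad, q = (β − φ) mod 2π = 4.622924 rad → L = 5.88·(2.125357 + 11.473535 + 4.622924) = 5.88·18.221816 = 107.144281 m
RLR: c = (6 − d² + 2cos(α−β) + 2d(sin α − sin β))/8 = -10.830774, |c| > 1 → infeasible
LRL: c = (6 − d² + 2cos(α−β) − 2d(sin α − sin β))/8 = -21.858830, |c| > 1 → infeasible
Shortest: RSR with L = 79.463769 m ≈ 79.4638 m
Convert RSR to answer units (arcs ×180/π): t = 1.899495·180/π = 108.8331°, p = ρ·p = 5.88·9.728627 = 57.2043 m, q = 1.886124·180/π = 108.0669°, L = 79.4638 m.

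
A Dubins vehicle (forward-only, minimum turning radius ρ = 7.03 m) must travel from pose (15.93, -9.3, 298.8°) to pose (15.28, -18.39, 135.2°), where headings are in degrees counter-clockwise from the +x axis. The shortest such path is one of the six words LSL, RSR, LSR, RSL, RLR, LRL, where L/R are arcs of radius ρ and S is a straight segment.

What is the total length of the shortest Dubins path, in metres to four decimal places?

44.4700 m

Let ψ = atan2(Δy, Δx) = atan2(-9.09, -0.65) = -94.0901° be the start→goal bearing.
Normalize: d = |goal − start| / ρ = 9.113210/7.03 = 1.296331, α = (θ_start − ψ) mod 360° = 32.8901° = 0.574040 rad, β = (θ_goal − ψ) mod 360° = 229.2901° = 4.001867 rad.
Common terms: sin α = 0.543029, cos α = 0.839714, sin β = -0.758022, cos β = -0.652229, cos(α−β) = -0.959314, d² = 1.680475. Work in radians in the unit-radius frame; every candidate has L = ρ·(t + p + q).
LSL: p² = 2 + d² − 2cos(α−β) + 2d(sin α − sin β) = 8.972290; p = √p² = 2.995378; φ = atan2(cos β − cos α, d + sin α − sin β) = -0.521385 rad; t = (φ − α) mod 2π = 5.187760 rad, q = (β − φ) mod 2π = 4.523252 rad → L = 7.03·(5.187760 + 2.995378 + 4.523252) = 7.03·12.706390 = 89.325922 m
RSR: p² = 2 + d² − 2cos(α−β) + 2d(sin β − sin α) = 2.225917; p = √p² = 1.491951; φ = atan2(cos α − cos β, d − sin α + sin β) = 1.573960 rad; t = (α − φ) mod 2π = 5.283266 rad, q = (φ − β) mod 2π = 3.855278 rad → L = 7.03·(5.283266 + 1.491951 + 3.855278) = 7.03·10.630495 = 74.732377 m
LSR: p² = d² − 2 + 2cos(α−β) + 2d(sin α + sin β) = -2.795555 < 0 → infeasible
RSL: p² = d² − 2 + 2cos(α−β) − 2d(sin α + sin β) = -1.680750 < 0 → infeasible
RLR: c = (6 − d² + 2cos(α−β) + 2d(sin α − sin β))/8 = 0.721760; p = 2π − arccos c = 5.518731 rad; φ = atan2(cos α − cos β, d − sin α + sin β) = 1.573960 rad; t = (α − φ + p/2) mod 2π = 1.759447 rad, q = (α − β − t + p) mod 2π = 0.331458 rad → L = 7.03·(1.759447 + 5.518731 + 0.331458) = 7.03·7.609636 = 53.495741 m
LRL: c = (6 − d² + 2cos(α−β) − 2d(sin α − sin β))/8 = -0.121536; p = 2π − arccos c = 4.590552 rad; φ = atan2(cos β − cos α, d + sin α − sin β) = -0.521385 rad; t = (φ − α + p/2) mod 2π = 1.199850 rad, q = (β − α − t + p) mod 2π = 0.535343 rad → L = 7.03·(1.199850 + 4.590552 + 0.535343) = 7.03·6.325744 = 44.469984 m
Shortest: LRL with L = 44.469984 m ≈ 44.4700 m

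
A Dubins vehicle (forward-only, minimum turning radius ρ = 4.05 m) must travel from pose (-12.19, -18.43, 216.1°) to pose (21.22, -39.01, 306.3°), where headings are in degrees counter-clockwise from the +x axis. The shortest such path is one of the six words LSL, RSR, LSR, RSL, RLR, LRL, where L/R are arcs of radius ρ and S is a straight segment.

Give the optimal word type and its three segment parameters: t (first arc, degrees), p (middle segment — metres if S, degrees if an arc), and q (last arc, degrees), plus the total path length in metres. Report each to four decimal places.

Let ψ = atan2(Δy, Δx) = atan2(-20.58, 33.41) = -31.6324° be the start→goal bearing.
Normalize: d = |goal − start| / ρ = 39.239833/4.05 = 9.688848, α = (θ_start − ψ) mod 360° = 247.7324° = 4.323746 rad, β = (θ_goal − ψ) mod 360° = 337.9324° = 5.898033 rad.
Common terms: sin α = -0.925424, cos α = -0.378933, sin β = -0.375701, cos β = 0.926741, cos(α−β) = -0.003491, d² = 93.873769. Work in radians in the unit-radius frame; every candidate has L = ρ·(t + p + q).
LSL: p² = 2 + d² − 2cos(α−β) + 2d(sin α − sin β) = 85.228380; p = √p² = 9.231922; φ = atan2(cos β − cos α, d + sin α − sin β) = 0.141906 rad; t = (φ − α) mod 2π = 2.101346 rad, q = (β − φ) mod 2π = 5.756126 rad → L = 4.05·(2.101346 + 9.231922 + 5.756126) = 4.05·17.089394 = 69.212046 m
RSR: p² = 2 + d² − 2cos(α−β) + 2d(sin β − sin α) = 106.533121; p = √p² = 10.321488; φ = atan2(cos α − cos β, d − sin α + sin β) = -0.126840 rad; t = (α − φ) mod 2π = 4.450586 rad, q = (φ − β) mod 2π = 0.258312 rad → L = 4.05·(4.450586 + 10.321488 + 0.258312) = 4.05·15.030387 = 60.873066 m
LSR: p² = d² − 2 + 2cos(α−β) + 2d(sin α + sin β) = 66.653991; p = √p² = 8.164190; φ = atan2(−cos α − cos β, d + sin α + sin β) − atan2(−2, p) = 0.175023 rad; t = (φ − α) mod 2π = 2.134463 rad, q = (φ − β) mod 2π = 0.560176 rad → L = 4.05·(2.134463 + 8.164190 + 0.560176) = 4.05·10.858828 = 43.978254 m
RSL: p² = d² − 2 + 2cos(α−β) − 2d(sin α + sin β) = 117.079585; p = √p² = 10.820332; φ = atan2(cos α + cos β, d − sin α − sin β) − atan2(2, p) = -0.132969 rad; t = (α − φ) mod 2π = 4.456715 rad, q = (β − φ) mod 2π = 6.031002 rad → L = 4.05·(4.456715 + 10.820332 + 6.031002) = 4.05·21.308049 = 86.297599 m
RLR: c = (6 − d² + 2cos(α−β) + 2d(sin α − sin β))/8 = -12.316640, |c| > 1 → infeasible
LRL: c = (6 − d² + 2cos(α−β) − 2d(sin α − sin β))/8 = -9.653548, |c| > 1 → infeasible
Shortest: LSR with L = 43.978254 m ≈ 43.9783 m
Convert LSR to answer units (arcs ×180/π): t = 2.134463·180/π = 122.2957°, p = ρ·p = 4.05·8.164190 = 33.0650 m, q = 0.560176·180/π = 32.0957°, L = 43.9783 m.

LSR: t = 122.2957°, p = 33.0650 m, q = 32.0957°, L = 43.9783 m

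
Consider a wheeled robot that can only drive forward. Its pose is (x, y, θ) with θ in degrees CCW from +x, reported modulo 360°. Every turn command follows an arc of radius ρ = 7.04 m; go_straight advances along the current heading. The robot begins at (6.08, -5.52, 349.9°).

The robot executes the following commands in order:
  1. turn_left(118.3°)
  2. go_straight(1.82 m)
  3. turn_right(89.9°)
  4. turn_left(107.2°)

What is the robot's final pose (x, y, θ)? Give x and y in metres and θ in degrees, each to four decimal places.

set_pose: (x, y, θ) = (6.0800, -5.5200, 349.9000°), ρ = 7.04
turn_left(118.3°): centre at ρ to the left, rotate +118.3° → (14.0024, 3.6097, 468.2000° ≡ 108.2000°)
go_straight(1.82): x += 1.82·cos θ, y += 1.82·sin θ → (13.4339, 5.3387, 108.2000°)
turn_right(89.9°): centre at ρ to the right, rotate −89.9° → (17.9112, 14.2215, 18.3000°)
turn_left(107.2°): centre at ρ to the left, rotate +107.2° → (21.4321, 24.9936, 125.5000°)

(21.4321, 24.9936, 125.5000°)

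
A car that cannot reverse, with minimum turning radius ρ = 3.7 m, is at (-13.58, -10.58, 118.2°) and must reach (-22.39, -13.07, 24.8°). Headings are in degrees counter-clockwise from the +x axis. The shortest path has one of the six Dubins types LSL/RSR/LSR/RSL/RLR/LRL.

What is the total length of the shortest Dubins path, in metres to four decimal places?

Let ψ = atan2(Δy, Δx) = atan2(-2.49, -8.81) = -164.2179° be the start→goal bearing.
Normalize: d = |goal − start| / ρ = 9.155119/3.7 = 2.474356, α = (θ_start − ψ) mod 360° = 282.4179° = 4.929123 rad, β = (θ_goal − ψ) mod 360° = 189.0179° = 3.298985 rad.
Common terms: sin α = -0.976605, cos α = 0.215041, sin β = -0.156744, cos β = -0.987639, cos(α−β) = -0.059306, d² = 6.122440. Work in radians in the unit-radius frame; every candidate has L = ρ·(t + p + q).
LSL: p² = 2 + d² − 2cos(α−β) + 2d(sin α − sin β) = 4.183794; p = √p² = 2.045433; φ = atan2(cos β − cos α, d + sin α − sin β) = -0.628563 rad; t = (φ − α) mod 2π = 0.725499 rad, q = (β − φ) mod 2π = 3.927549 rad → L = 3.7·(0.725499 + 2.045433 + 3.927549) = 3.7·6.698480 = 24.784377 m
RSR: p² = 2 + d² − 2cos(α−β) + 2d(sin β − sin α) = 12.298311; p = √p² = 3.506895; φ = atan2(cos α − cos β, d − sin α + sin β) = 0.350053 rad; t = (α − φ) mod 2π = 4.579070 rad, q = (φ − β) mod 2π = 3.334253 rad → L = 3.7·(4.579070 + 3.506895 + 3.334253) = 3.7·11.420218 = 42.254805 m
LSR: p² = d² − 2 + 2cos(α−β) + 2d(sin α + sin β) = -1.604790 < 0 → infeasible
RSL: p² = d² − 2 + 2cos(α−β) − 2d(sin α + sin β) = 9.612444; p = √p² = 3.100394; φ = atan2(cos α + cos β, d − sin α − sin β) − atan2(2, p) = -0.783874 rad; t = (α − φ) mod 2π = 5.712997 rad, q = (β − φ) mod 2π = 4.082859 rad → L = 3.7·(5.712997 + 3.100394 + 4.082859) = 3.7·12.896250 = 47.716126 m
RLR: c = (6 − d² + 2cos(α−β) + 2d(sin α − sin β))/8 = -0.537289; p = 2π − arccos c = 4.145170 rad; φ = atan2(cos α − cos β, d − sin α + sin β) = 0.350053 rad; t = (α − φ + p/2) mod 2π = 0.368470 rad, q = (α − β − t + p) mod 2π = 5.406838 rad → L = 3.7·(0.368470 + 4.145170 + 5.406838) = 3.7·9.920477 = 36.705765 m
LRL: c = (6 − d² + 2cos(α−β) − 2d(sin α − sin β))/8 = 0.477026; p = 2π − arccos c = 5.209656 rad; φ = atan2(cos β − cos α, d + sin α − sin β) = -0.628563 rad; t = (φ − α + p/2) mod 2π = 3.330327 rad, q = (β − α − t + p) mod 2π = 0.249192 rad → L = 3.7·(3.330327 + 5.209656 + 0.249192) = 3.7·8.789175 = 32.519949 m
Shortest: LSL with L = 24.784377 m ≈ 24.7844 m

24.7844 m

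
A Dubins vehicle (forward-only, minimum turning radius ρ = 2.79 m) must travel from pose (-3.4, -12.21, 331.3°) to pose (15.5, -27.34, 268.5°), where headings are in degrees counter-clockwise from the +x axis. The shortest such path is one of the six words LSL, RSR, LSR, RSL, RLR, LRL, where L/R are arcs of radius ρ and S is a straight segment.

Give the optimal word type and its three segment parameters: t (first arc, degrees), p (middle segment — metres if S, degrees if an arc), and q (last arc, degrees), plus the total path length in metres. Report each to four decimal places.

RSR: t = 7.1514°, p = 21.5299 m, q = 55.6486°, L = 24.5879 m

Let ψ = atan2(Δy, Δx) = atan2(-15.13, 18.90) = -38.6783° be the start→goal bearing.
Normalize: d = |goal − start| / ρ = 24.210058/2.79 = 8.677440, α = (θ_start − ψ) mod 360° = 9.9783° = 0.174154 rad, β = (θ_goal − ψ) mod 360° = 307.1783° = 5.361273 rad.
Common terms: sin α = 0.173275, cos α = 0.984873, sin β = -0.796759, cos β = 0.604297, cos(α−β) = 0.457098, d² = 75.297966. Work in radians in the unit-radius frame; every candidate has L = ρ·(t + p + q).
LSL: p² = 2 + d² − 2cos(α−β) + 2d(sin α − sin β) = 93.218593; p = √p² = 9.654978; φ = atan2(cos β − cos α, d + sin α − sin β) = -0.039428 rad; t = (φ − α) mod 2π = 6.069603 rad, q = (β − φ) mod 2π = 5.400700 rad → L = 2.79·(6.069603 + 9.654978 + 5.400700) = 2.79·21.125281 = 58.939535 m
RSR: p² = 2 + d² − 2cos(α−β) + 2d(sin β − sin α) = 59.548948; p = √p² = 7.716796; φ = atan2(cos α − cos β, d − sin α + sin β) = 0.049338 rad; t = (α − φ) mod 2π = 0.124816 rad, q = (φ − β) mod 2π = 0.971251 rad → L = 2.79·(0.124816 + 7.716796 + 0.971251) = 2.79·8.812863 = 24.587888 m
LSR: p² = d² − 2 + 2cos(α−β) + 2d(sin α + sin β) = 63.391672; p = √p² = 7.961889; φ = atan2(−cos α − cos β, d + sin α + sin β) − atan2(−2, p) = 0.051292 rad; t = (φ − α) mod 2π = 6.160323 rad, q = (φ − β) mod 2π = 0.973204 rad → L = 2.79·(6.160323 + 7.961889 + 0.973204) = 2.79·15.095416 = 42.116211 m
RSL: p² = d² − 2 + 2cos(α−β) − 2d(sin α + sin β) = 85.032652; p = √p² = 9.221315; φ = atan2(cos α + cos β, d − sin α − sin β) − atan2(2, p) = -0.044353 rad; t = (α − φ) mod 2π = 0.218507 rad, q = (β − φ) mod 2π = 5.405626 rad → L = 2.79·(0.218507 + 9.221315 + 5.405626) = 2.79·14.845448 = 41.418801 m
RLR: c = (6 − d² + 2cos(α−β) + 2d(sin α − sin β))/8 = -6.443618, |c| > 1 → infeasible
LRL: c = (6 − d² + 2cos(α−β) − 2d(sin α − sin β))/8 = -10.652324, |c| > 1 → infeasible
Shortest: RSR with L = 24.587888 m ≈ 24.5879 m
Convert RSR to answer units (arcs ×180/π): t = 0.124816·180/π = 7.1514°, p = ρ·p = 2.79·7.716796 = 21.5299 m, q = 0.971251·180/π = 55.6486°, L = 24.5879 m.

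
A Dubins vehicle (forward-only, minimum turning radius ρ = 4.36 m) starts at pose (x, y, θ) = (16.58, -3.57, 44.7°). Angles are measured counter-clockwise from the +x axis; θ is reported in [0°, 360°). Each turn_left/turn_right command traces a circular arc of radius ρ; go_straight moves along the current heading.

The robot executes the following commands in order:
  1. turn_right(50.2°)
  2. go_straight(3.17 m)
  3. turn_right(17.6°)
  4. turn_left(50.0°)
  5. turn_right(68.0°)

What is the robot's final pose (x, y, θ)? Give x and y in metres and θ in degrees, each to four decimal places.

set_pose: (x, y, θ) = (16.5800, -3.5700, 44.7000°), ρ = 4.36
turn_right(50.2°): centre at ρ to the right, rotate −50.2° → (20.0647, -2.3292, -5.5000° ≡ 354.5000°)
go_straight(3.17): x += 3.17·cos θ, y += 3.17·sin θ → (23.2201, -2.6330, 354.5000°)
turn_right(17.6°): centre at ρ to the right, rotate −17.6° → (24.5128, -2.9625, 336.9000°)
turn_left(50.0°): centre at ρ to the left, rotate +50.0° → (28.1960, -2.8403, 386.9000° ≡ 26.9000°)
turn_right(68.0°): centre at ρ to the right, rotate −68.0° → (33.0348, -3.4430, -41.1000° ≡ 318.9000°)

(33.0348, -3.4430, 318.9000°)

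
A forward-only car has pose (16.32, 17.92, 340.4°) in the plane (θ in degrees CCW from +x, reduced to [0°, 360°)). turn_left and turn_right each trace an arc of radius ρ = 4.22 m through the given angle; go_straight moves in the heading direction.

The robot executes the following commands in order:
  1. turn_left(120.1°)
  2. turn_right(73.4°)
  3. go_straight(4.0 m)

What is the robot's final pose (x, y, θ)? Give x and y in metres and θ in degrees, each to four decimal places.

(27.6727, 29.0124, 27.1000°)

set_pose: (x, y, θ) = (16.3200, 17.9200, 340.4000°), ρ = 4.22
turn_left(120.1°): centre at ρ to the left, rotate +120.1° → (21.8849, 22.6645, 460.5000° ≡ 100.5000°)
turn_right(73.4°): centre at ρ to the right, rotate −73.4° → (24.1119, 27.1902, 27.1000°)
go_straight(4.0): x += 4.0·cos θ, y += 4.0·sin θ → (27.6727, 29.0124, 27.1000°)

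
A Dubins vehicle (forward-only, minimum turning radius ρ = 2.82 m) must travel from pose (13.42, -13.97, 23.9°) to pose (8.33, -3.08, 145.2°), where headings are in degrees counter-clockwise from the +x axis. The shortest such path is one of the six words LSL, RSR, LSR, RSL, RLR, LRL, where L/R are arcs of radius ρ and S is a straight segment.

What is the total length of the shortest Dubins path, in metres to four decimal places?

14.1453 m

Let ψ = atan2(Δy, Δx) = atan2(10.89, -5.09) = 115.0514° be the start→goal bearing.
Normalize: d = |goal − start| / ρ = 12.020824/2.82 = 4.262703, α = (θ_start − ψ) mod 360° = 268.8486° = 4.692292 rad, β = (θ_goal − ψ) mod 360° = 30.1486° = 0.526192 rad.
Common terms: sin α = -0.999798, cos α = -0.020095, sin β = 0.502244, cos β = 0.864726, cos(α−β) = -0.519519, d² = 18.170640. Work in radians in the unit-radius frame; every candidate has L = ρ·(t + p + q).
LSL: p² = 2 + d² − 2cos(α−β) + 2d(sin α − sin β) = 8.404161; p = √p² = 2.898993; φ = atan2(cos β − cos α, d + sin α − sin β) = 0.310166 rad; t = (φ − α) mod 2π = 1.901059 rad, q = (β − φ) mod 2π = 0.216025 rad → L = 2.82·(1.901059 + 2.898993 + 0.216025) = 2.82·5.016078 = 14.145339 m
RSR: p² = 2 + d² − 2cos(α−β) + 2d(sin β − sin α) = 34.015196; p = √p² = 5.832255; φ = atan2(cos α − cos β, d − sin α + sin β) = -0.152300 rad; t = (α − φ) mod 2π = 4.844592 rad, q = (φ − β) mod 2π = 5.604694 rad → L = 2.82·(4.844592 + 5.832255 + 5.604694) = 2.82·16.281541 = 45.913946 m
LSR: p² = d² − 2 + 2cos(α−β) + 2d(sin α + sin β) = 10.889749; p = √p² = 3.299962; φ = atan2(−cos α − cos β, d + sin α + sin β) − atan2(−2, p) = 0.324194 rad; t = (φ − α) mod 2π = 1.915087 rad, q = (φ − β) mod 2π = 6.081187 rad → L = 2.82·(1.915087 + 3.299962 + 6.081187) = 2.82·11.296236 = 31.855385 m
RSL: p² = d² − 2 + 2cos(α−β) − 2d(sin α + sin β) = 19.373456; p = √p² = 4.401529; φ = atan2(cos α + cos β, d − sin α − sin β) − atan2(2, p) = -0.250890 rad; t = (α − φ) mod 2π = 4.943183 rad, q = (β − φ) mod 2π = 0.777082 rad → L = 2.82·(4.943183 + 4.401529 + 0.777082) = 2.82·10.121794 = 28.543458 m
RLR: c = (6 − d² + 2cos(α−β) + 2d(sin α − sin β))/8 = -3.251899, |c| > 1 → infeasible
LRL: c = (6 − d² + 2cos(α−β) − 2d(sin α − sin β))/8 = -0.050520; p = 2π − arccos c = 4.661847 rad; φ = atan2(cos β − cos α, d + sin α − sin β) = 0.310166 rad; t = (φ − α + p/2) mod 2π = 4.231983 rad, q = (β − α − t + p) mod 2π = 2.546949 rad → L = 2.82·(4.231983 + 4.661847 + 2.546949) = 2.82·11.440779 = 32.262997 m
Shortest: LSL with L = 14.145339 m ≈ 14.1453 m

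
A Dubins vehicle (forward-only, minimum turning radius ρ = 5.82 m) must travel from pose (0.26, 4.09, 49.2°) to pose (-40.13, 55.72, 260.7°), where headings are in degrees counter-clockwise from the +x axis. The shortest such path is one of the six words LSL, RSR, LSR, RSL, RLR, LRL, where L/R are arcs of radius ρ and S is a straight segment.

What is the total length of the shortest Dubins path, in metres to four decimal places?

Let ψ = atan2(Δy, Δx) = atan2(51.63, -40.39) = 128.0360° be the start→goal bearing.
Normalize: d = |goal − start| / ρ = 65.551575/5.82 = 11.263157, α = (θ_start − ψ) mod 360° = 281.1640° = 4.907238 rad, β = (θ_goal − ψ) mod 360° = 132.6640° = 2.315424 rad.
Common terms: sin α = -0.981077, cos α = 0.193618, sin β = 0.735340, cos β = -0.677698, cos(α−β) = -0.852640, d² = 126.858711. Work in radians in the unit-radius frame; every candidate has L = ρ·(t + p + q).
LSL: p² = 2 + d² − 2cos(α−β) + 2d(sin α − sin β) = 91.899440; p = √p² = 9.586420; φ = atan2(cos β − cos α, d + sin α − sin β) = -0.091016 rad; t = (φ − α) mod 2π = 1.284931 rad, q = (β − φ) mod 2π = 2.406440 rad → L = 5.82·(1.284931 + 9.586420 + 2.406440) = 5.82·13.277791 = 77.276743 m
RSR: p² = 2 + d² − 2cos(α−β) + 2d(sin β − sin α) = 169.228542; p = √p² = 13.008787; φ = atan2(cos α − cos β, d − sin α + sin β) = 0.067029 rad; t = (α − φ) mod 2π = 4.840209 rad, q = (φ − β) mod 2π = 4.034790 rad → L = 5.82·(4.840209 + 13.008787 + 4.034790) = 5.82·21.883786 = 127.363637 m
LSR: p² = d² − 2 + 2cos(α−β) + 2d(sin α + sin β) = 117.617888; p = √p² = 10.845178; φ = atan2(−cos α − cos β, d + sin α + sin β) − atan2(−2, p) = 0.226274 rad; t = (φ − α) mod 2π = 1.602222 rad, q = (φ − β) mod 2π = 4.194035 rad → L = 5.82·(1.602222 + 10.845178 + 4.194035) = 5.82·16.641435 = 96.853152 m
RSL: p² = d² − 2 + 2cos(α−β) − 2d(sin α + sin β) = 128.688973; p = √p² = 11.344116; φ = atan2(cos α + cos β, d − sin α − sin β) − atan2(2, p) = -0.216546 rad; t = (α − φ) mod 2π = 5.123784 rad, q = (β − φ) mod 2π = 2.531970 rad → L = 5.82·(5.123784 + 11.344116 + 2.531970) = 5.82·18.999871 = 110.579247 m
RLR: c = (6 − d² + 2cos(α−β) + 2d(sin α − sin β))/8 = -20.153568, |c| > 1 → infeasible
LRL: c = (6 − d² + 2cos(α−β) − 2d(sin α − sin β))/8 = -10.487430, |c| > 1 → infeasible
Shortest: LSL with L = 77.276743 m ≈ 77.2767 m

77.2767 m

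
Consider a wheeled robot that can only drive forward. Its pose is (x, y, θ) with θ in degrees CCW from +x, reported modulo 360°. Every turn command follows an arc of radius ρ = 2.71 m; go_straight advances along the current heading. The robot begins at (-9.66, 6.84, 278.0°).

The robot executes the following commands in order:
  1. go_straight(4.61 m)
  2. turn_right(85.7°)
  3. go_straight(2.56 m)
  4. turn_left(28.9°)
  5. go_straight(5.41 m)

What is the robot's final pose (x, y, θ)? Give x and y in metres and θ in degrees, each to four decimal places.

set_pose: (x, y, θ) = (-9.6600, 6.8400, 278.0000°), ρ = 2.71
go_straight(4.61): x += 4.61·cos θ, y += 4.61·sin θ → (-9.0184, 2.2749, 278.0000°)
turn_right(85.7°): centre at ρ to the right, rotate −85.7° → (-11.1247, -0.7501, 192.3000°)
go_straight(2.56): x += 2.56·cos θ, y += 2.56·sin θ → (-13.6260, -1.2954, 192.3000°)
turn_left(28.9°): centre at ρ to the left, rotate +28.9° → (-14.8337, -1.9042, 221.2000°)
go_straight(5.41): x += 5.41·cos θ, y += 5.41·sin θ → (-18.9043, -5.4677, 221.2000°)

(-18.9043, -5.4677, 221.2000°)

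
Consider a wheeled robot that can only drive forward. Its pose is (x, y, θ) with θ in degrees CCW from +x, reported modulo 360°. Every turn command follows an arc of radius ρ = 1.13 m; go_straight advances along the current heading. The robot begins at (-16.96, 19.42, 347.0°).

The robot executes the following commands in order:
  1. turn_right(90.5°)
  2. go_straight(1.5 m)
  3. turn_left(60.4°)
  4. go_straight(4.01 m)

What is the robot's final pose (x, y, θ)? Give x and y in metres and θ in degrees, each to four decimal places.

set_pose: (x, y, θ) = (-16.9600, 19.4200, 347.0000°), ρ = 1.13
turn_right(90.5°): centre at ρ to the right, rotate −90.5° → (-16.1154, 18.0552, 256.5000°)
go_straight(1.5): x += 1.5·cos θ, y += 1.5·sin θ → (-16.4656, 16.5966, 256.5000°)
turn_left(60.4°): centre at ρ to the left, rotate +60.4° → (-16.1389, 15.5077, 316.9000°)
go_straight(4.01): x += 4.01·cos θ, y += 4.01·sin θ → (-13.2110, 12.7678, 316.9000°)

(-13.2110, 12.7678, 316.9000°)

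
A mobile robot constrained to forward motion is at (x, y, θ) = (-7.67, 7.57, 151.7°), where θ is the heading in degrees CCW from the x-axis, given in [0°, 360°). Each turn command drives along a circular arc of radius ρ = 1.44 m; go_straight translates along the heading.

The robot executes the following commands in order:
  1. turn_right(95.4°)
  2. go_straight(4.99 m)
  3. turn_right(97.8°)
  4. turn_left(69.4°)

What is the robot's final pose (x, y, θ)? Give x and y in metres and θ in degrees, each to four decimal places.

set_pose: (x, y, θ) = (-7.6700, 7.5700, 151.7000°), ρ = 1.44
turn_right(95.4°): centre at ρ to the right, rotate −95.4° → (-8.1853, 9.6369, 56.3000°)
go_straight(4.99): x += 4.99·cos θ, y += 4.99·sin θ → (-5.4167, 13.7883, 56.3000°)
turn_right(97.8°): centre at ρ to the right, rotate −97.8° → (-3.2645, 14.0678, -41.5000° ≡ 318.5000°)
turn_left(69.4°): centre at ρ to the left, rotate +69.4° → (-1.6365, 13.8737, 387.9000° ≡ 27.9000°)

(-1.6365, 13.8737, 27.9000°)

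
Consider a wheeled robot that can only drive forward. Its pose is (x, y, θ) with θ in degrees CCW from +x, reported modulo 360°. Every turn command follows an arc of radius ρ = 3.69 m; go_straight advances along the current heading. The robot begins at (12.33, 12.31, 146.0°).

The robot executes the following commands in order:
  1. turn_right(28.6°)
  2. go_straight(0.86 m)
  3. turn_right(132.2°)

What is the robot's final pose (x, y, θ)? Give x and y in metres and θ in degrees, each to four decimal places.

(14.9402, 19.7002, 345.2000°)

set_pose: (x, y, θ) = (12.3300, 12.3100, 146.0000°), ρ = 3.69
turn_right(28.6°): centre at ρ to the right, rotate −28.6° → (11.1174, 13.6710, 117.4000°)
go_straight(0.86): x += 0.86·cos θ, y += 0.86·sin θ → (10.7216, 14.4345, 117.4000°)
turn_right(132.2°): centre at ρ to the right, rotate −132.2° → (14.9402, 19.7002, -14.8000° ≡ 345.2000°)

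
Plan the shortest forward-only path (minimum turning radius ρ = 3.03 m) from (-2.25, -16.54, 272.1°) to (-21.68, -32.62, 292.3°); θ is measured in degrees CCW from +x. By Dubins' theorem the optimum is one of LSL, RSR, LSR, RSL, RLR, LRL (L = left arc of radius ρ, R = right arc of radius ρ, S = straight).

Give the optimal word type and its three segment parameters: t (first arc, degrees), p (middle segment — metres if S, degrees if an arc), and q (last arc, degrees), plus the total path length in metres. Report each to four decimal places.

Let ψ = atan2(Δy, Δx) = atan2(-16.08, -19.43) = -140.3893° be the start→goal bearing.
Normalize: d = |goal − start| / ρ = 25.220851/3.03 = 8.323713, α = (θ_start − ψ) mod 360° = 52.4893° = 0.916111 rad, β = (θ_goal − ψ) mod 360° = 72.6893° = 1.268668 rad.
Common terms: sin α = 0.793240, cos α = 0.608909, sin β = 0.954705, cos β = 0.297553, cos(α−β) = 0.938493, d² = 69.284199. Work in radians in the unit-radius frame; every candidate has L = ρ·(t + p + q).
LSL: p² = 2 + d² − 2cos(α−β) + 2d(sin α − sin β) = 66.719227; p = √p² = 8.168184; φ = atan2(cos β − cos α, d + sin α − sin β) = -0.038127 rad; t = (φ − α) mod 2π = 5.328947 rad, q = (β − φ) mod 2π = 1.306795 rad → L = 3.03·(5.328947 + 8.168184 + 1.306795) = 3.03·14.803926 = 44.855895 m
RSR: p² = 2 + d² − 2cos(α−β) + 2d(sin β − sin α) = 72.095198; p = √p² = 8.490889; φ = atan2(cos α − cos β, d − sin α + sin β) = 0.036678 rad; t = (α − φ) mod 2π = 0.879434 rad, q = (φ − β) mod 2π = 5.051195 rad → L = 3.03·(0.879434 + 8.490889 + 5.051195) = 3.03·14.421518 = 43.697199 m
LSR: p² = d² − 2 + 2cos(α−β) + 2d(sin α + sin β) = 98.259971; p = √p² = 9.912617; φ = atan2(−cos α − cos β, d + sin α + sin β) − atan2(−2, p) = 0.109331 rad; t = (φ − α) mod 2π = 5.476405 rad, q = (φ − β) mod 2π = 5.123848 rad → L = 3.03·(5.476405 + 9.912617 + 5.123848) = 3.03·20.512870 = 62.153995 m
RSL: p² = d² − 2 + 2cos(α−β) − 2d(sin α + sin β) = 40.062398; p = √p² = 6.329486; φ = atan2(cos α + cos β, d − sin α − sin β) − atan2(2, p) = -0.169068 rad; t = (α − φ) mod 2π = 1.085179 rad, q = (β − φ) mod 2π = 1.437736 rad → L = 3.03·(1.085179 + 6.329486 + 1.437736) = 3.03·8.852401 = 26.822776 m
RLR: c = (6 − d² + 2cos(α−β) + 2d(sin α − sin β))/8 = -8.011900, |c| > 1 → infeasible
LRL: c = (6 − d² + 2cos(α−β) − 2d(sin α − sin β))/8 = -7.339903, |c| > 1 → infeasible
Shortest: RSL with L = 26.822776 m ≈ 26.8228 m
Convert RSL to answer units (arcs ×180/π): t = 1.085179·180/π = 62.1762°, p = ρ·p = 3.03·6.329486 = 19.1783 m, q = 1.437736·180/π = 82.3762°, L = 26.8228 m.

RSL: t = 62.1762°, p = 19.1783 m, q = 82.3762°, L = 26.8228 m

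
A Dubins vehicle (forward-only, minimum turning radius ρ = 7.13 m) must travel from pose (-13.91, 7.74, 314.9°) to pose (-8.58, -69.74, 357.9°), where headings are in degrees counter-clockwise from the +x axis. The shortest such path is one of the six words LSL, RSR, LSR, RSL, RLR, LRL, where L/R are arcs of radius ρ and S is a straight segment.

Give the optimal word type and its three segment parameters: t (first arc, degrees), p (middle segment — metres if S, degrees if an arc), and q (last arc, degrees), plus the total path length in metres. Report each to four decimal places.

Let ψ = atan2(Δy, Δx) = atan2(-77.48, 5.33) = -86.0647° be the start→goal bearing.
Normalize: d = |goal − start| / ρ = 77.663114/7.13 = 10.892442, α = (θ_start − ψ) mod 360° = 40.9647° = 0.714969 rad, β = (θ_goal − ψ) mod 360° = 83.9647° = 1.465461 rad.
Common terms: sin α = 0.655594, cos α = 0.755114, sin β = 0.994457, cos β = 0.105141, cos(α−β) = 0.731354, d² = 118.645301. Work in radians in the unit-radius frame; every candidate has L = ρ·(t + p + q).
LSL: p² = 2 + d² − 2cos(α−β) + 2d(sin α − sin β) = 111.800497; p = √p² = 10.573575; φ = atan2(cos β − cos α, d + sin α − sin β) = -0.061510 rad; t = (φ − α) mod 2π = 5.506706 rad, q = (β − φ) mod 2π = 1.526971 rad → L = 7.13·(5.506706 + 10.573575 + 1.526971) = 7.13·17.607252 = 125.539709 m
RSR: p² = 2 + d² − 2cos(α−β) + 2d(sin β − sin α) = 126.564690; p = √p² = 11.250097; φ = atan2(cos α − cos β, d − sin α + sin β) = 0.057807 rad; t = (α − φ) mod 2π = 0.657162 rad, q = (φ − β) mod 2π = 4.875532 rad → L = 7.13·(0.657162 + 11.250097 + 4.875532) = 7.13·16.782791 = 119.661300 m
LSR: p² = d² − 2 + 2cos(α−β) + 2d(sin α + sin β) = 154.054188; p = √p² = 12.411857; φ = atan2(−cos α − cos β, d + sin α + sin β) − atan2(−2, p) = 0.091283 rad; t = (φ − α) mod 2π = 5.659499 rad, q = (φ − β) mod 2π = 4.909008 rad → L = 7.13·(5.659499 + 12.411857 + 4.909008) = 7.13·22.980364 = 163.849992 m
RSL: p² = d² − 2 + 2cos(α−β) − 2d(sin α + sin β) = 82.161829; p = √p² = 9.064316; φ = atan2(cos α + cos β, d − sin α − sin β) − atan2(2, p) = -0.124356 rad; t = (α − φ) mod 2π = 0.839325 rad, q = (β − φ) mod 2π = 1.589817 rad → L = 7.13·(0.839325 + 9.064316 + 1.589817) = 7.13·11.493458 = 81.948358 m
RLR: c = (6 − d² + 2cos(α−β) + 2d(sin α − sin β))/8 = -14.820586, |c| > 1 → infeasible
LRL: c = (6 − d² + 2cos(α−β) − 2d(sin α − sin β))/8 = -12.975062, |c| > 1 → infeasible
Shortest: RSL with L = 81.948358 m ≈ 81.9484 m
Convert RSL to answer units (arcs ×180/π): t = 0.839325·180/π = 48.0898°, p = ρ·p = 7.13·9.064316 = 64.6286 m, q = 1.589817·180/π = 91.0898°, L = 81.9484 m.

RSL: t = 48.0898°, p = 64.6286 m, q = 91.0898°, L = 81.9484 m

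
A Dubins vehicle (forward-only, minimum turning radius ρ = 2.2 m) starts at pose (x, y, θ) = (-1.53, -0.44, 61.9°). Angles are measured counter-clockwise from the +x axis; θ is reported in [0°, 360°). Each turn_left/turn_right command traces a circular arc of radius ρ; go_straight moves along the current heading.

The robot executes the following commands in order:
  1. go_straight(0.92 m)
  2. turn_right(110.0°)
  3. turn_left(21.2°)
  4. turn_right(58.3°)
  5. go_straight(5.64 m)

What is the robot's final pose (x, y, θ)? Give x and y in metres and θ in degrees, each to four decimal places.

set_pose: (x, y, θ) = (-1.5300, -0.4400, 61.9000°), ρ = 2.2
go_straight(0.92): x += 0.92·cos θ, y += 0.92·sin θ → (-1.0967, 0.3716, 61.9000°)
turn_right(110.0°): centre at ρ to the right, rotate −110.0° → (2.4815, 0.8046, -48.1000° ≡ 311.9000°)
turn_left(21.2°): centre at ρ to the left, rotate +21.2° → (3.1236, 0.3118, 333.1000°)
turn_right(58.3°): centre at ρ to the right, rotate −58.3° → (4.3206, -1.4660, 274.8000°)
go_straight(5.64): x += 5.64·cos θ, y += 5.64·sin θ → (4.7925, -7.0862, 274.8000°)

(4.7925, -7.0862, 274.8000°)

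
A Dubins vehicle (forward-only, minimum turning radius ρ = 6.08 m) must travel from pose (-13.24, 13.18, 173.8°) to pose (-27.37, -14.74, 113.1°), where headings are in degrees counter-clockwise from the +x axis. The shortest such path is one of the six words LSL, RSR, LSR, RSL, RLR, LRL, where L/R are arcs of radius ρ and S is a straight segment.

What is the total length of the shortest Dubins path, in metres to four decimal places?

46.8351 m

Let ψ = atan2(Δy, Δx) = atan2(-27.92, -14.13) = -116.8435° be the start→goal bearing.
Normalize: d = |goal − start| / ρ = 31.291905/6.08 = 5.146695, α = (θ_start − ψ) mod 360° = 290.6435° = 5.072685 rad, β = (θ_goal − ψ) mod 360° = 229.9435° = 4.013271 rad.
Common terms: sin α = -0.935792, cos α = 0.352552, sin β = -0.765410, cos β = -0.643543, cos(α−β) = 0.489382, d² = 26.488468. Work in radians in the unit-radius frame; every candidate has L = ρ·(t + p + q).
LSL: p² = 2 + d² − 2cos(α−β) + 2d(sin α − sin β) = 25.755889; p = √p² = 5.075026; φ = atan2(cos β − cos α, d + sin α − sin β) = -0.197556 rad; t = (φ − α) mod 2π = 1.012944 rad, q = (β − φ) mod 2π = 4.210827 rad → L = 6.08·(1.012944 + 5.075026 + 4.210827) = 6.08·10.298796 = 62.616682 m
RSR: p² = 2 + d² − 2cos(α−β) + 2d(sin β − sin α) = 29.263517; p = √p² = 5.409576; φ = atan2(cos α − cos β, d − sin α + sin β) = 0.185192 rad; t = (α − φ) mod 2π = 4.887493 rad, q = (φ − β) mod 2π = 2.455107 rad → L = 6.08·(4.887493 + 5.409576 + 2.455107) = 6.08·12.752177 = 77.533234 m
LSR: p² = d² − 2 + 2cos(α−β) + 2d(sin α + sin β) = 7.956096; p = √p² = 2.820655; φ = atan2(−cos α − cos β, d + sin α + sin β) − atan2(−2, p) = 0.701033 rad; t = (φ − α) mod 2π = 1.911533 rad, q = (φ − β) mod 2π = 2.970948 rad → L = 6.08·(1.911533 + 2.820655 + 2.970948) = 6.08·7.703136 = 46.835069 m
RSL: p² = d² − 2 + 2cos(α−β) − 2d(sin α + sin β) = 42.978370; p = √p² = 6.555789; φ = atan2(cos α + cos β, d − sin α − sin β) − atan2(2, p) = -0.338573 rad; t = (α − φ) mod 2π = 5.411259 rad, q = (β − φ) mod 2π = 4.351844 rad → L = 6.08·(5.411259 + 6.555789 + 4.351844) = 6.08·16.318891 = 99.218859 m
RLR: c = (6 − d² + 2cos(α−β) + 2d(sin α − sin β))/8 = -2.657940, |c| > 1 → infeasible
LRL: c = (6 − d² + 2cos(α−β) − 2d(sin α − sin β))/8 = -2.219486, |c| > 1 → infeasible
Shortest: LSR with L = 46.835069 m ≈ 46.8351 m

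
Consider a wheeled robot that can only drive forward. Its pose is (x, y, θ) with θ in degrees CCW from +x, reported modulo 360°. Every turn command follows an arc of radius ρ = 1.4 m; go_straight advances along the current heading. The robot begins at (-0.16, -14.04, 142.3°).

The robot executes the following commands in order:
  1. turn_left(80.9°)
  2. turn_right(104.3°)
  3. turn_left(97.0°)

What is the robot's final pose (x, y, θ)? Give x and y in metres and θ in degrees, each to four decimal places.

set_pose: (x, y, θ) = (-0.1600, -14.0400, 142.3000°), ρ = 1.4
turn_left(80.9°): centre at ρ to the left, rotate +80.9° → (-1.9745, -14.1272, 223.2000°)
turn_right(104.3°): centre at ρ to the right, rotate −104.3° → (-4.1585, -13.7832, 118.9000°)
turn_left(97.0°): centre at ρ to the left, rotate +97.0° → (-6.2051, -13.3257, 215.9000°)

(-6.2051, -13.3257, 215.9000°)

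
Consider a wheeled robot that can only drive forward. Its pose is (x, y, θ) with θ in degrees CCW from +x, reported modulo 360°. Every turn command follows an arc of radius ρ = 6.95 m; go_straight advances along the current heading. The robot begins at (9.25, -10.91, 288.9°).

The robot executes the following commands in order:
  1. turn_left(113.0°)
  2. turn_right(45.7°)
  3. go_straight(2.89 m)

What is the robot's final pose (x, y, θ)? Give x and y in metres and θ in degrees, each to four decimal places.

(28.4524, -12.2615, 356.2000°)

set_pose: (x, y, θ) = (9.2500, -10.9100, 288.9000°), ρ = 6.95
turn_left(113.0°): centre at ρ to the left, rotate +113.0° → (20.4667, -13.8317, 401.9000° ≡ 41.9000°)
turn_right(45.7°): centre at ρ to the right, rotate −45.7° → (25.5688, -12.0700, -3.8000° ≡ 356.2000°)
go_straight(2.89): x += 2.89·cos θ, y += 2.89·sin θ → (28.4524, -12.2615, 356.2000°)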